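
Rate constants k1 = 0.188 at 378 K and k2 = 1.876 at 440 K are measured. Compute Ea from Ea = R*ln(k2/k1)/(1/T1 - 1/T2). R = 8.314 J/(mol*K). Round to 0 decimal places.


Ea = R * ln(k2/k1) / (1/T1 - 1/T2)
ln(k2/k1) = ln(1.876/0.188) = 2.3004552
1/T1 - 1/T2 = 1/378 - 1/440 = 0.000372775373
Ea = 8.314 * 2.3004552 / 0.000372775373
Ea = 51307 J/mol


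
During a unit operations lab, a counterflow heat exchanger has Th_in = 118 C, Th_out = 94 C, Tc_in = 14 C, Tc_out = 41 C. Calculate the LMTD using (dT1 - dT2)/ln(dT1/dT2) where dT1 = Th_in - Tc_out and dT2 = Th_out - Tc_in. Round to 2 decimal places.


dT1 = Th_in - Tc_out = 118 - 41 = 77
dT2 = Th_out - Tc_in = 94 - 14 = 80
LMTD = (dT1 - dT2) / ln(dT1/dT2)
LMTD = (77 - 80) / ln(77/80)
LMTD = 78.49 K


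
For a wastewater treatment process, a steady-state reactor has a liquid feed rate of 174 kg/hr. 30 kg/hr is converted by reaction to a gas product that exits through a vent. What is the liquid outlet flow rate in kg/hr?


Steady-state mass balance on the main outlet: F_out = F_in - F_removed
F_out = 174 - 30
F_out = 144 kg/hr


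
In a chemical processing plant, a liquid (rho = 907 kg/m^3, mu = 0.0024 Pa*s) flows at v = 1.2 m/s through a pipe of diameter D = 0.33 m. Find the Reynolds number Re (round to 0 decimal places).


Re = rho * v * D / mu
Re = 907 * 1.2 * 0.33 / 0.0024
Re = 359.172 / 0.0024
Re = 149655


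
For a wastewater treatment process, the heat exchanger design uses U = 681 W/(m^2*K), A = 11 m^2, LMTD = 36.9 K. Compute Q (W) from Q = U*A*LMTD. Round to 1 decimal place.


Q = U * A * LMTD
Q = 681 * 11 * 36.9
Q = 276417.9 W


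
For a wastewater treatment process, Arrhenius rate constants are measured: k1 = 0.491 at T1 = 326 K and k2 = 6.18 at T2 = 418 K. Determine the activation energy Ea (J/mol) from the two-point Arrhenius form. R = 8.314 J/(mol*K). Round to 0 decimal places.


Ea = R * ln(k2/k1) / (1/T1 - 1/T2)
ln(k2/k1) = ln(6.18/0.491) = 2.5326294
1/T1 - 1/T2 = 1/326 - 1/418 = 0.000675140165
Ea = 8.314 * 2.5326294 / 0.000675140165
Ea = 31188 J/mol


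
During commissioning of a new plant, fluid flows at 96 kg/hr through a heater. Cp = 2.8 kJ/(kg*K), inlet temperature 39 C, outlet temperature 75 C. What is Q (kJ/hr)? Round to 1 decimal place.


Q = m_dot * Cp * (T2 - T1)
Q = 96 * 2.8 * (75 - 39)
Q = 96 * 2.8 * 36
Q = 9676.8 kJ/hr


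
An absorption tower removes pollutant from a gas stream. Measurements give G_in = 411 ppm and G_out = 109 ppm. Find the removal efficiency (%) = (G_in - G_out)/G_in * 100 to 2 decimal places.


Efficiency = (G_in - G_out) / G_in * 100%
Efficiency = (411 - 109) / 411 * 100
Efficiency = 302 / 411 * 100
Efficiency = 73.48%


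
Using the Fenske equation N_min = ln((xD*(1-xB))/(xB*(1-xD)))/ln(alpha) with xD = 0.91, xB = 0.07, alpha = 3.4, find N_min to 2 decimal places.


N_min = ln((xD*(1-xB))/(xB*(1-xD))) / ln(alpha)
Numerator inside ln: 0.8463 / 0.0063 = 134.333333
ln(134.333333) = 4.900324
ln(alpha) = ln(3.4) = 1.223775
N_min = 4.900324 / 1.223775 = 4.00


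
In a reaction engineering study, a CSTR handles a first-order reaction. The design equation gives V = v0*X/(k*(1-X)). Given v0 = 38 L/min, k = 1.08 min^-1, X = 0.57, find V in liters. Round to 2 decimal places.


V = v0 * X / (k * (1 - X))
V = 38 * 0.57 / (1.08 * (1 - 0.57))
V = 21.66 / (1.08 * 0.43)
V = 21.66 / 0.4644
V = 46.64 L


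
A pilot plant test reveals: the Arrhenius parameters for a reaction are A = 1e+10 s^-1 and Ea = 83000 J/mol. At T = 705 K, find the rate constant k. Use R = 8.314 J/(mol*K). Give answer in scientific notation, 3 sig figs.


k = A * exp(-Ea/(R*T))
k = 1e+10 * exp(-83000 / (8.314 * 705))
k = 1e+10 * exp(-14.160512)
k = 7.08e+03


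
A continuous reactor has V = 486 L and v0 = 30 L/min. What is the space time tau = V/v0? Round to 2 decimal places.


tau = V / v0
tau = 486 / 30
tau = 16.20 min


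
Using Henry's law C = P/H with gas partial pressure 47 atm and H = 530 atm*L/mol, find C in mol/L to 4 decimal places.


C = P / H
C = 47 / 530
C = 0.0887 mol/L


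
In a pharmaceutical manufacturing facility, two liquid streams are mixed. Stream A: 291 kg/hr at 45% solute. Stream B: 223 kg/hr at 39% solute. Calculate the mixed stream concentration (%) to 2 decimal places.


Mass balance on solute: F1*x1 + F2*x2 = F3*x3
F3 = F1 + F2 = 291 + 223 = 514 kg/hr
x3 = (F1*x1 + F2*x2)/F3
x3 = (291*0.45 + 223*0.39) / 514
x3 = 42.40%


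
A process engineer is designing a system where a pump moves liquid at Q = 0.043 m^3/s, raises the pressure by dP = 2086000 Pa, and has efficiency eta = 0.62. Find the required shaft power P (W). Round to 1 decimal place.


P = Q * dP / eta
P = 0.043 * 2086000 / 0.62
P = 89698.0 / 0.62
P = 144674.2 W


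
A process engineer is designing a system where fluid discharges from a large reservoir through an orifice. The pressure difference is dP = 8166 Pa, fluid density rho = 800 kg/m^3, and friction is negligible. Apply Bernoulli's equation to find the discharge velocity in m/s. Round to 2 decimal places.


v = sqrt(2*dP/rho)
v = sqrt(2*8166/800)
v = sqrt(20.415)
v = 4.52 m/s


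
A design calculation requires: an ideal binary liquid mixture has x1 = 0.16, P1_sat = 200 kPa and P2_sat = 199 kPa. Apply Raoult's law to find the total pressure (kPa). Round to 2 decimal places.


P = x1*P1_sat + x2*P2_sat
x2 = 1 - x1 = 1 - 0.16 = 0.84
P = 0.16*200 + 0.84*199
P = 32.0 + 167.16
P = 199.16 kPa


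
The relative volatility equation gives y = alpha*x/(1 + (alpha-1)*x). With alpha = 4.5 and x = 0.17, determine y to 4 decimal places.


y = alpha*x / (1 + (alpha-1)*x)
y = 4.5*0.17 / (1 + (4.5-1)*0.17)
y = 0.765 / (1 + 0.595)
y = 0.765 / 1.595
y = 0.4796


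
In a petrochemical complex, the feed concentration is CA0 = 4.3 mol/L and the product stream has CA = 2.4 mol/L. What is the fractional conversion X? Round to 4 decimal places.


X = (CA0 - CA) / CA0
X = (4.3 - 2.4) / 4.3
X = 1.9 / 4.3
X = 0.4419


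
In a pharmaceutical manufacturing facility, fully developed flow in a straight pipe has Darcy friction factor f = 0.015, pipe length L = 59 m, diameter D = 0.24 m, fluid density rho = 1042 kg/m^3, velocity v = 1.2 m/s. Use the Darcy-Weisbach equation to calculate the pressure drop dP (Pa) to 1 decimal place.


dP = f * (L/D) * (rho*v^2/2)
dP = 0.015 * (59/0.24) * (1042*1.2^2/2)
L/D = 245.83333333
rho*v^2/2 = 1042*1.44/2 = 750.24
dP = 0.015 * 245.83333333 * 750.24
dP = 2766.5 Pa


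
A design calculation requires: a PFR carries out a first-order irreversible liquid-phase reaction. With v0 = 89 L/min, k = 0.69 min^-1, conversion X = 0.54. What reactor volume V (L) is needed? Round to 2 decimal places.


V = (v0/k) * ln(1/(1-X))
V = (89/0.69) * ln(1/(1-0.54))
V = 128.985507 * ln(2.173913)
V = 128.985507 * 0.776529
V = 100.16 L


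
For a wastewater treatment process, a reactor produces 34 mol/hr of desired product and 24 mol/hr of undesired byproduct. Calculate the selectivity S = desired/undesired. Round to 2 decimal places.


S = desired product rate / undesired product rate
S = 34 / 24
S = 1.42


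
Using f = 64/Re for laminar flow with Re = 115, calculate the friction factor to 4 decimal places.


f = 64 / Re
f = 64 / 115
f = 0.5565


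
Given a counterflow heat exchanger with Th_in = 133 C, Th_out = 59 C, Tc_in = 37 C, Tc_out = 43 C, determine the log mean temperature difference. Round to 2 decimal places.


dT1 = Th_in - Tc_out = 133 - 43 = 90
dT2 = Th_out - Tc_in = 59 - 37 = 22
LMTD = (dT1 - dT2) / ln(dT1/dT2)
LMTD = (90 - 22) / ln(90/22)
LMTD = 48.27 K


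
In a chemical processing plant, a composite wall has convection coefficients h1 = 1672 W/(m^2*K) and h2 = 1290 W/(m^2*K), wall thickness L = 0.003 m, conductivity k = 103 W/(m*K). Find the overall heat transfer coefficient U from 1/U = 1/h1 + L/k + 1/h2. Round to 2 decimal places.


1/U = 1/h1 + L/k + 1/h2
1/U = 1/1672 + 0.003/103 + 1/1290
1/U = 0.0005980861 + 2.91262e-05 + 0.0007751938
1/U = 0.0014024061
U = 713.06 W/(m^2*K)


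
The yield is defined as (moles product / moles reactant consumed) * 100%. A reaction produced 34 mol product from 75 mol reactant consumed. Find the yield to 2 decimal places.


Yield = (moles product / moles consumed) * 100%
Yield = (34 / 75) * 100
Yield = 0.4533 * 100
Yield = 45.33%


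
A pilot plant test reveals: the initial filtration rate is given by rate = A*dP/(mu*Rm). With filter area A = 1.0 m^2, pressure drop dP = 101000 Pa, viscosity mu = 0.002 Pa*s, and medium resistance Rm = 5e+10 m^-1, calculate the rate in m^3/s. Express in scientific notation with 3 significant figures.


rate = A * dP / (mu * Rm)
rate = 1.0 * 101000 / (0.002 * 5e+10)
rate = 101000.0 / 1.000e+08
rate = 1.01e-03 m^3/s


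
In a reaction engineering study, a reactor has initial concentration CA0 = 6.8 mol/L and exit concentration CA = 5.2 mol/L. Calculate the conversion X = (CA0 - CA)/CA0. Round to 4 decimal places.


X = (CA0 - CA) / CA0
X = (6.8 - 5.2) / 6.8
X = 1.6 / 6.8
X = 0.2353


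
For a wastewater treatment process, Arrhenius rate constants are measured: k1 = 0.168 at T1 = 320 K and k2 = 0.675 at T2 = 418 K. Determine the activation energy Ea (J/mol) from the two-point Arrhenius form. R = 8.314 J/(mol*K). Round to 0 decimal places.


Ea = R * ln(k2/k1) / (1/T1 - 1/T2)
ln(k2/k1) = ln(0.675/0.168) = 1.3907487
1/T1 - 1/T2 = 1/320 - 1/418 = 0.000732655502
Ea = 8.314 * 1.3907487 / 0.000732655502
Ea = 15782 J/mol


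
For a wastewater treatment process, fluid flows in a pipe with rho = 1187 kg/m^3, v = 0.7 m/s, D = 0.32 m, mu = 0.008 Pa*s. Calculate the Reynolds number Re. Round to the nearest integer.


Re = rho * v * D / mu
Re = 1187 * 0.7 * 0.32 / 0.008
Re = 265.888 / 0.008
Re = 33236


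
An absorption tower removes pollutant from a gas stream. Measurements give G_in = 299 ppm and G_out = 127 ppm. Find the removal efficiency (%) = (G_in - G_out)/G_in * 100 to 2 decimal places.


Efficiency = (G_in - G_out) / G_in * 100%
Efficiency = (299 - 127) / 299 * 100
Efficiency = 172 / 299 * 100
Efficiency = 57.53%


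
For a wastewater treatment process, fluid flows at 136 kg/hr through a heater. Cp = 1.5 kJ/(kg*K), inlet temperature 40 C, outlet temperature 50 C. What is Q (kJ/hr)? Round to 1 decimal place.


Q = m_dot * Cp * (T2 - T1)
Q = 136 * 1.5 * (50 - 40)
Q = 136 * 1.5 * 10
Q = 2040.0 kJ/hr


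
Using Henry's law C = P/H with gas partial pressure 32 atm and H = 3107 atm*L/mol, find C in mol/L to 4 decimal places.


C = P / H
C = 32 / 3107
C = 0.0103 mol/L


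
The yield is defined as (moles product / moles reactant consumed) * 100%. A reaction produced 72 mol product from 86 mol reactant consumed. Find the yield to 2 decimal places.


Yield = (moles product / moles consumed) * 100%
Yield = (72 / 86) * 100
Yield = 0.8372 * 100
Yield = 83.72%


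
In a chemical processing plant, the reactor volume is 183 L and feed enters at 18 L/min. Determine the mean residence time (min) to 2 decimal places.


tau = V / v0
tau = 183 / 18
tau = 10.17 min


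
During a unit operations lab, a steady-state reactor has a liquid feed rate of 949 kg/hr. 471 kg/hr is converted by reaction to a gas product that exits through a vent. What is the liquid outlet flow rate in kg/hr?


Steady-state mass balance on the main outlet: F_out = F_in - F_removed
F_out = 949 - 471
F_out = 478 kg/hr


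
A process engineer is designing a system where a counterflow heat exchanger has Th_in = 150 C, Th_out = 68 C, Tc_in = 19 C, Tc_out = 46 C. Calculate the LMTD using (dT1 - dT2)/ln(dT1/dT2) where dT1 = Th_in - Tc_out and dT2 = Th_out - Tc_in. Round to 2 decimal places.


dT1 = Th_in - Tc_out = 150 - 46 = 104
dT2 = Th_out - Tc_in = 68 - 19 = 49
LMTD = (dT1 - dT2) / ln(dT1/dT2)
LMTD = (104 - 49) / ln(104/49)
LMTD = 73.08 K


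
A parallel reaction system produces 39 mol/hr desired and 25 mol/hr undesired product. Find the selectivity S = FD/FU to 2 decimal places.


S = desired product rate / undesired product rate
S = 39 / 25
S = 1.56


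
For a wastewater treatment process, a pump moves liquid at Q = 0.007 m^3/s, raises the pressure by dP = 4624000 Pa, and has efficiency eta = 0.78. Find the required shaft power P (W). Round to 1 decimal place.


P = Q * dP / eta
P = 0.007 * 4624000 / 0.78
P = 32368.0 / 0.78
P = 41497.4 W


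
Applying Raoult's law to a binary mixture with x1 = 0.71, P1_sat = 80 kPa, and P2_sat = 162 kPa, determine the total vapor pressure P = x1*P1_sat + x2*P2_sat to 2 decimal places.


P = x1*P1_sat + x2*P2_sat
x2 = 1 - x1 = 1 - 0.71 = 0.29
P = 0.71*80 + 0.29*162
P = 56.8 + 46.98
P = 103.78 kPa


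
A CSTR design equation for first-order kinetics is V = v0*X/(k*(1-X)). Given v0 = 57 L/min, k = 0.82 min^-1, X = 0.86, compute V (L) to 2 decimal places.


V = v0 * X / (k * (1 - X))
V = 57 * 0.86 / (0.82 * (1 - 0.86))
V = 49.02 / (0.82 * 0.14)
V = 49.02 / 0.1148
V = 427.00 L


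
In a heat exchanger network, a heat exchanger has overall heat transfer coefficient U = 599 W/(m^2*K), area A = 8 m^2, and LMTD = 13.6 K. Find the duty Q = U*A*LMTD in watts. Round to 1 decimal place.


Q = U * A * LMTD
Q = 599 * 8 * 13.6
Q = 65171.2 W


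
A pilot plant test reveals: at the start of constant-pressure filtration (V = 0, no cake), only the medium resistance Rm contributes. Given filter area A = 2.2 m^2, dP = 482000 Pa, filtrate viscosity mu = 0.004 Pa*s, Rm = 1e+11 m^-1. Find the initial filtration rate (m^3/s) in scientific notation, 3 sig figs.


rate = A * dP / (mu * Rm)
rate = 2.2 * 482000 / (0.004 * 1e+11)
rate = 1060400.0 / 4.000e+08
rate = 2.65e-03 m^3/s


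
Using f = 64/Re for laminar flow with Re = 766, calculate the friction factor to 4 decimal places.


f = 64 / Re
f = 64 / 766
f = 0.0836


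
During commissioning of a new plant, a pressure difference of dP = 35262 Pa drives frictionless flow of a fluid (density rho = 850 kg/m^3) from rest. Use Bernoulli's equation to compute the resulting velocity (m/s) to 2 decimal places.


v = sqrt(2*dP/rho)
v = sqrt(2*35262/850)
v = sqrt(82.969412)
v = 9.11 m/s


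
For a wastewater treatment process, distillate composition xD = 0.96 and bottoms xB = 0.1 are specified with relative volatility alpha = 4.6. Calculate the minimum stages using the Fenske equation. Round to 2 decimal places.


N_min = ln((xD*(1-xB))/(xB*(1-xD))) / ln(alpha)
Numerator inside ln: 0.864 / 0.004 = 216.0
ln(216.0) = 5.375278
ln(alpha) = ln(4.6) = 1.526056
N_min = 5.375278 / 1.526056 = 3.52


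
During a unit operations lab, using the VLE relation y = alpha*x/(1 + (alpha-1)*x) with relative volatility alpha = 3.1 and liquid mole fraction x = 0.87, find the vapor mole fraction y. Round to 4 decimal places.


y = alpha*x / (1 + (alpha-1)*x)
y = 3.1*0.87 / (1 + (3.1-1)*0.87)
y = 2.697 / (1 + 1.827)
y = 2.697 / 2.827
y = 0.9540


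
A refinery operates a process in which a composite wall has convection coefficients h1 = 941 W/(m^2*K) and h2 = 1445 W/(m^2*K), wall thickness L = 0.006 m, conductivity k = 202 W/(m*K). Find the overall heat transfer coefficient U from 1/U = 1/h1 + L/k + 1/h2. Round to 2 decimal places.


1/U = 1/h1 + L/k + 1/h2
1/U = 1/941 + 0.006/202 + 1/1445
1/U = 0.0010626993 + 2.9703e-05 + 0.0006920415
1/U = 0.0017844438
U = 560.40 W/(m^2*K)


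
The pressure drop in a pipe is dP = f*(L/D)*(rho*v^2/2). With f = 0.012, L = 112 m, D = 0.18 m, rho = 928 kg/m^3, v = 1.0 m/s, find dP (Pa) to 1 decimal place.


dP = f * (L/D) * (rho*v^2/2)
dP = 0.012 * (112/0.18) * (928*1.0^2/2)
L/D = 622.22222222
rho*v^2/2 = 928*1.0/2 = 464.0
dP = 0.012 * 622.22222222 * 464.0
dP = 3464.5 Pa


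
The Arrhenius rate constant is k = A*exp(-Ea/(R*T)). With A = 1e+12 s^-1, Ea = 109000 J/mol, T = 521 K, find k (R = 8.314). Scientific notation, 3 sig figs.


k = A * exp(-Ea/(R*T))
k = 1e+12 * exp(-109000 / (8.314 * 521))
k = 1e+12 * exp(-25.163947)
k = 1.18e+01


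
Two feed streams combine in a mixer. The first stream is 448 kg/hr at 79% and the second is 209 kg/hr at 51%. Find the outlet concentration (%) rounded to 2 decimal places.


Mass balance on solute: F1*x1 + F2*x2 = F3*x3
F3 = F1 + F2 = 448 + 209 = 657 kg/hr
x3 = (F1*x1 + F2*x2)/F3
x3 = (448*0.79 + 209*0.51) / 657
x3 = 70.09%


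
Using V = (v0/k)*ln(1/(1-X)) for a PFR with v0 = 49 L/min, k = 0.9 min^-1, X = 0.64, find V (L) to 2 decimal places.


V = (v0/k) * ln(1/(1-X))
V = (49/0.9) * ln(1/(1-0.64))
V = 54.444444 * ln(2.777778)
V = 54.444444 * 1.021651
V = 55.62 L


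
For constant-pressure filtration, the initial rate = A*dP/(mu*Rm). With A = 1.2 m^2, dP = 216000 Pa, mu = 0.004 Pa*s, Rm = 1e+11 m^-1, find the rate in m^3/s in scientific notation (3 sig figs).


rate = A * dP / (mu * Rm)
rate = 1.2 * 216000 / (0.004 * 1e+11)
rate = 259200.0 / 4.000e+08
rate = 6.48e-04 m^3/s


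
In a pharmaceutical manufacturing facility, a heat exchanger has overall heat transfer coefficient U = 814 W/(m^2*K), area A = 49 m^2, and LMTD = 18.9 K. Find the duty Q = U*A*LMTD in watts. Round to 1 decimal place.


Q = U * A * LMTD
Q = 814 * 49 * 18.9
Q = 753845.4 W


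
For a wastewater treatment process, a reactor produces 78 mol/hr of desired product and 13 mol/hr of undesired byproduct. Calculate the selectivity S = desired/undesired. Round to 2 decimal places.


S = desired product rate / undesired product rate
S = 78 / 13
S = 6.00


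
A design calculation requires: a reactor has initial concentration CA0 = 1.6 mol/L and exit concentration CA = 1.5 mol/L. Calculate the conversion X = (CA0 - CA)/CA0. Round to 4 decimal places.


X = (CA0 - CA) / CA0
X = (1.6 - 1.5) / 1.6
X = 0.1 / 1.6
X = 0.0625


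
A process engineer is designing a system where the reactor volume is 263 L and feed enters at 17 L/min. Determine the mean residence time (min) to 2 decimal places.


tau = V / v0
tau = 263 / 17
tau = 15.47 min


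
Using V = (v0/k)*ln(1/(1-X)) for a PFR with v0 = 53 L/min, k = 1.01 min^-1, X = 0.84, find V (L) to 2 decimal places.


V = (v0/k) * ln(1/(1-X))
V = (53/1.01) * ln(1/(1-0.84))
V = 52.475248 * ln(6.25)
V = 52.475248 * 1.832581
V = 96.17 L


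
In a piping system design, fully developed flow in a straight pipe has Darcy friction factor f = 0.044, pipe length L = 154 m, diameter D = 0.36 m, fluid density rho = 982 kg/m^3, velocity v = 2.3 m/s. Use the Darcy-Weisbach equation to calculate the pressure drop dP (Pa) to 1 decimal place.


dP = f * (L/D) * (rho*v^2/2)
dP = 0.044 * (154/0.36) * (982*2.3^2/2)
L/D = 427.77777778
rho*v^2/2 = 982*5.29/2 = 2597.39
dP = 0.044 * 427.77777778 * 2597.39
dP = 48888.7 Pa


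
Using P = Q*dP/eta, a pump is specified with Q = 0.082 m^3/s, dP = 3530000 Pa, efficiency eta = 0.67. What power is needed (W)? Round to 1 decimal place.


P = Q * dP / eta
P = 0.082 * 3530000 / 0.67
P = 289460.0 / 0.67
P = 432029.9 W


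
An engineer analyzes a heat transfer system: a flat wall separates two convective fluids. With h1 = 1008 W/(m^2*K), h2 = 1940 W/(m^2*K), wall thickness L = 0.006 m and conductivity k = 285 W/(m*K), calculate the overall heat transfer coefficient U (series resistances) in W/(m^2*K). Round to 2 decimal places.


1/U = 1/h1 + L/k + 1/h2
1/U = 1/1008 + 0.006/285 + 1/1940
1/U = 0.0009920635 + 2.10526e-05 + 0.0005154639
1/U = 0.00152858
U = 654.20 W/(m^2*K)


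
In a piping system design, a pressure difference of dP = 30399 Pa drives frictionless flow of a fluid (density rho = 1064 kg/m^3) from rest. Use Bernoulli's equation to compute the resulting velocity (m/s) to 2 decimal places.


v = sqrt(2*dP/rho)
v = sqrt(2*30399/1064)
v = sqrt(57.140977)
v = 7.56 m/s


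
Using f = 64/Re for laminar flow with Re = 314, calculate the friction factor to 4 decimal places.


f = 64 / Re
f = 64 / 314
f = 0.2038


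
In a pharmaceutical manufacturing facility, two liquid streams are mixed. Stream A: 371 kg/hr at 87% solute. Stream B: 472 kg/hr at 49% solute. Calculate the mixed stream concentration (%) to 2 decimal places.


Mass balance on solute: F1*x1 + F2*x2 = F3*x3
F3 = F1 + F2 = 371 + 472 = 843 kg/hr
x3 = (F1*x1 + F2*x2)/F3
x3 = (371*0.87 + 472*0.49) / 843
x3 = 65.72%


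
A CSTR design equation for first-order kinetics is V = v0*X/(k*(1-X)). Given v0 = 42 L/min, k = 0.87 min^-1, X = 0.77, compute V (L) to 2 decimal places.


V = v0 * X / (k * (1 - X))
V = 42 * 0.77 / (0.87 * (1 - 0.77))
V = 32.34 / (0.87 * 0.23)
V = 32.34 / 0.2001
V = 161.62 L


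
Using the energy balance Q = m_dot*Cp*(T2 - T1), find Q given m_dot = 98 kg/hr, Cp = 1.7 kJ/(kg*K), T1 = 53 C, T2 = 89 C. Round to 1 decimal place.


Q = m_dot * Cp * (T2 - T1)
Q = 98 * 1.7 * (89 - 53)
Q = 98 * 1.7 * 36
Q = 5997.6 kJ/hr


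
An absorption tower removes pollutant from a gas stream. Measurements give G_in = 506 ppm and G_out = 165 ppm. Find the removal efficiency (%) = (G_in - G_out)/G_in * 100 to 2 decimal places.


Efficiency = (G_in - G_out) / G_in * 100%
Efficiency = (506 - 165) / 506 * 100
Efficiency = 341 / 506 * 100
Efficiency = 67.39%


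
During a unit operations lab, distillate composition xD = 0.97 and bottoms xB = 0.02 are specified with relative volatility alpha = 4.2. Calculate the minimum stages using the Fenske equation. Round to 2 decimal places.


N_min = ln((xD*(1-xB))/(xB*(1-xD))) / ln(alpha)
Numerator inside ln: 0.9506 / 0.0006 = 1584.333333
ln(1584.333333) = 7.367919
ln(alpha) = ln(4.2) = 1.435085
N_min = 7.367919 / 1.435085 = 5.13


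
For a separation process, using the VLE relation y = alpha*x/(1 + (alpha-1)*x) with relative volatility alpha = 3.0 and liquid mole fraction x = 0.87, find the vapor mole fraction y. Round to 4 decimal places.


y = alpha*x / (1 + (alpha-1)*x)
y = 3.0*0.87 / (1 + (3.0-1)*0.87)
y = 2.61 / (1 + 1.74)
y = 2.61 / 2.74
y = 0.9526


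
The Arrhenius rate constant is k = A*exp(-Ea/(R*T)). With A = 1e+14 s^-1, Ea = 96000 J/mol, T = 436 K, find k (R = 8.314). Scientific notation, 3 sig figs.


k = A * exp(-Ea/(R*T))
k = 1e+14 * exp(-96000 / (8.314 * 436))
k = 1e+14 * exp(-26.48346)
k = 3.15e+02


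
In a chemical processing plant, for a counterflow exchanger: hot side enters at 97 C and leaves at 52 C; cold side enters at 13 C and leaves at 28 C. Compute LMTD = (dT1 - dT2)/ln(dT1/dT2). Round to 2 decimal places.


dT1 = Th_in - Tc_out = 97 - 28 = 69
dT2 = Th_out - Tc_in = 52 - 13 = 39
LMTD = (dT1 - dT2) / ln(dT1/dT2)
LMTD = (69 - 39) / ln(69/39)
LMTD = 52.58 K


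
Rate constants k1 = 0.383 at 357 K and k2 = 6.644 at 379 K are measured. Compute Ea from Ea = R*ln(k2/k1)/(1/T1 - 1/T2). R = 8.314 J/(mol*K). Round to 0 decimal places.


Ea = R * ln(k2/k1) / (1/T1 - 1/T2)
ln(k2/k1) = ln(6.644/0.383) = 2.8534345
1/T1 - 1/T2 = 1/357 - 1/379 = 0.000162598021
Ea = 8.314 * 2.8534345 / 0.000162598021
Ea = 145902 J/mol


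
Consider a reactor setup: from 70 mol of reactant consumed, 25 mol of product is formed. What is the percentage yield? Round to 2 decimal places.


Yield = (moles product / moles consumed) * 100%
Yield = (25 / 70) * 100
Yield = 0.3571 * 100
Yield = 35.71%


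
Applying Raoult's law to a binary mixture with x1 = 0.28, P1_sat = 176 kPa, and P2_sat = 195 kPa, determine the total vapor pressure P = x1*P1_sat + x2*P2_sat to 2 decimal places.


P = x1*P1_sat + x2*P2_sat
x2 = 1 - x1 = 1 - 0.28 = 0.72
P = 0.28*176 + 0.72*195
P = 49.28 + 140.4
P = 189.68 kPa


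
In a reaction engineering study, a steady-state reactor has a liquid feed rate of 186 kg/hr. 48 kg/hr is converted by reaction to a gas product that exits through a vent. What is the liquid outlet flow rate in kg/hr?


Steady-state mass balance on the main outlet: F_out = F_in - F_removed
F_out = 186 - 48
F_out = 138 kg/hr


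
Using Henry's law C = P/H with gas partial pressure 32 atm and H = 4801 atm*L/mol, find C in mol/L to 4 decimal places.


C = P / H
C = 32 / 4801
C = 0.0067 mol/L


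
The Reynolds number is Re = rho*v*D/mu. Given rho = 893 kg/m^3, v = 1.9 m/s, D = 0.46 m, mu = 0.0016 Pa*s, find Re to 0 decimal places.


Re = rho * v * D / mu
Re = 893 * 1.9 * 0.46 / 0.0016
Re = 780.482 / 0.0016
Re = 487801


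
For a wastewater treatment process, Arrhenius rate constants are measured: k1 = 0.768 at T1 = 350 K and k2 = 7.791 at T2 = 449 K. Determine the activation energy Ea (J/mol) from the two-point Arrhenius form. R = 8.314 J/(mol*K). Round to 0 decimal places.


Ea = R * ln(k2/k1) / (1/T1 - 1/T2)
ln(k2/k1) = ln(7.791/0.768) = 2.3169348
1/T1 - 1/T2 = 1/350 - 1/449 = 0.000629971365
Ea = 8.314 * 2.3169348 / 0.000629971365
Ea = 30578 J/mol


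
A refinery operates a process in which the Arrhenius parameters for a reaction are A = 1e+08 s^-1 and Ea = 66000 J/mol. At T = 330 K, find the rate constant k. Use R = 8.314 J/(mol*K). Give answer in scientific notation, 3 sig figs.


k = A * exp(-Ea/(R*T))
k = 1e+08 * exp(-66000 / (8.314 * 330))
k = 1e+08 * exp(-24.055809)
k = 3.57e-03


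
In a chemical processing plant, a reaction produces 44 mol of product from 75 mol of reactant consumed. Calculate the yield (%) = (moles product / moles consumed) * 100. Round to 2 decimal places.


Yield = (moles product / moles consumed) * 100%
Yield = (44 / 75) * 100
Yield = 0.5867 * 100
Yield = 58.67%


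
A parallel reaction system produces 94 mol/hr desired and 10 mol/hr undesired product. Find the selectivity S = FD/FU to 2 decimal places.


S = desired product rate / undesired product rate
S = 94 / 10
S = 9.40


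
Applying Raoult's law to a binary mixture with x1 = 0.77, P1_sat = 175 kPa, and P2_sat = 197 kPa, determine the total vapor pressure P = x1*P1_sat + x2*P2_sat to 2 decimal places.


P = x1*P1_sat + x2*P2_sat
x2 = 1 - x1 = 1 - 0.77 = 0.23
P = 0.77*175 + 0.23*197
P = 134.75 + 45.31
P = 180.06 kPa


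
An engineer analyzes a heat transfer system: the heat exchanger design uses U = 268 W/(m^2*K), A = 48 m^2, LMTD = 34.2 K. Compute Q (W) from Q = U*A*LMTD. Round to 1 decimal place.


Q = U * A * LMTD
Q = 268 * 48 * 34.2
Q = 439948.8 W


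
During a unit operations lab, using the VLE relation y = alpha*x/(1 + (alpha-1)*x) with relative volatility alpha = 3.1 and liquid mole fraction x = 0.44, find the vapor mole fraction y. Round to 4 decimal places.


y = alpha*x / (1 + (alpha-1)*x)
y = 3.1*0.44 / (1 + (3.1-1)*0.44)
y = 1.364 / (1 + 0.924)
y = 1.364 / 1.924
y = 0.7089


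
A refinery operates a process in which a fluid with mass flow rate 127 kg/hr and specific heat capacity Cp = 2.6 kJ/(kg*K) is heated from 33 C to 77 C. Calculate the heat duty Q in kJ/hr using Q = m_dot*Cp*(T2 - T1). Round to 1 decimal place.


Q = m_dot * Cp * (T2 - T1)
Q = 127 * 2.6 * (77 - 33)
Q = 127 * 2.6 * 44
Q = 14528.8 kJ/hr


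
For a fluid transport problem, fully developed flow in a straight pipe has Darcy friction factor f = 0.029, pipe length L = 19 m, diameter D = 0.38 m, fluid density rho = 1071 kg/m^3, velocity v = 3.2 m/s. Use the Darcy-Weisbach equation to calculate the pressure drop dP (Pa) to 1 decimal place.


dP = f * (L/D) * (rho*v^2/2)
dP = 0.029 * (19/0.38) * (1071*3.2^2/2)
L/D = 50.0
rho*v^2/2 = 1071*10.24/2 = 5483.52
dP = 0.029 * 50.0 * 5483.52
dP = 7951.1 Pa


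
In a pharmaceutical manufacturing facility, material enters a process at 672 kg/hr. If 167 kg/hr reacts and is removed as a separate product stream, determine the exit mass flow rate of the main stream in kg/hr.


Steady-state mass balance on the main outlet: F_out = F_in - F_removed
F_out = 672 - 167
F_out = 505 kg/hr


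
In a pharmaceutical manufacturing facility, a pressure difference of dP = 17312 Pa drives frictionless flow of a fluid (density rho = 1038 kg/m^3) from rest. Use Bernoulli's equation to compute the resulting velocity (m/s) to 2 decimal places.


v = sqrt(2*dP/rho)
v = sqrt(2*17312/1038)
v = sqrt(33.356455)
v = 5.78 m/s


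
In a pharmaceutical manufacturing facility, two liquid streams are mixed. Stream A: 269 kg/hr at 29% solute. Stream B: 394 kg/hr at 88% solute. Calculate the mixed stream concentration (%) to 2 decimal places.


Mass balance on solute: F1*x1 + F2*x2 = F3*x3
F3 = F1 + F2 = 269 + 394 = 663 kg/hr
x3 = (F1*x1 + F2*x2)/F3
x3 = (269*0.29 + 394*0.88) / 663
x3 = 64.06%


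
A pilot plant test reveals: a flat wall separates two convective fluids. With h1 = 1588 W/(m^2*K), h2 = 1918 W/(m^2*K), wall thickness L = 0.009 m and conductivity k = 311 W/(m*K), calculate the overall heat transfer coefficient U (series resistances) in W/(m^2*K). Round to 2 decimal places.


1/U = 1/h1 + L/k + 1/h2
1/U = 1/1588 + 0.009/311 + 1/1918
1/U = 0.0006297229 + 2.89389e-05 + 0.0005213764
1/U = 0.0011800382
U = 847.43 W/(m^2*K)


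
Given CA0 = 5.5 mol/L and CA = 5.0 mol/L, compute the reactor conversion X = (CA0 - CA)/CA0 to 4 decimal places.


X = (CA0 - CA) / CA0
X = (5.5 - 5.0) / 5.5
X = 0.5 / 5.5
X = 0.0909


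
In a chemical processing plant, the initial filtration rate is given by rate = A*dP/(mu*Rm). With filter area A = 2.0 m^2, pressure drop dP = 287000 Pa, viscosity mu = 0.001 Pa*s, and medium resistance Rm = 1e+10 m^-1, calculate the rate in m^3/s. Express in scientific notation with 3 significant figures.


rate = A * dP / (mu * Rm)
rate = 2.0 * 287000 / (0.001 * 1e+10)
rate = 574000.0 / 1.000e+07
rate = 5.74e-02 m^3/s


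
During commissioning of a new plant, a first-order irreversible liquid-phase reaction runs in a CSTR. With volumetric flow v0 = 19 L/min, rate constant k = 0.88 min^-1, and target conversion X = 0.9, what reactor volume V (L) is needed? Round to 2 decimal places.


V = v0 * X / (k * (1 - X))
V = 19 * 0.9 / (0.88 * (1 - 0.9))
V = 17.1 / (0.88 * 0.1)
V = 17.1 / 0.088
V = 194.32 L


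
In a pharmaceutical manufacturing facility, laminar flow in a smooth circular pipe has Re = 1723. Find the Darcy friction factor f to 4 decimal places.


f = 64 / Re
f = 64 / 1723
f = 0.0371


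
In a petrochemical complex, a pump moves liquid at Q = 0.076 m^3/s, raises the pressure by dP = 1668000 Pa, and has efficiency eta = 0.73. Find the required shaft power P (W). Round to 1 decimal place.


P = Q * dP / eta
P = 0.076 * 1668000 / 0.73
P = 126768.0 / 0.73
P = 173654.8 W


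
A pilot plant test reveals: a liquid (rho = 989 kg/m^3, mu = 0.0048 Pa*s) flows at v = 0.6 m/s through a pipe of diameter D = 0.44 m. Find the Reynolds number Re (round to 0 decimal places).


Re = rho * v * D / mu
Re = 989 * 0.6 * 0.44 / 0.0048
Re = 261.096 / 0.0048
Re = 54395


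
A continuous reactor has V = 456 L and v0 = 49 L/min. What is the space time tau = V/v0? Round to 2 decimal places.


tau = V / v0
tau = 456 / 49
tau = 9.31 min


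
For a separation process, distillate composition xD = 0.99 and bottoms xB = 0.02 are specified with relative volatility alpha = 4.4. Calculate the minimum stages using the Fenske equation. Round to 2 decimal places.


N_min = ln((xD*(1-xB))/(xB*(1-xD))) / ln(alpha)
Numerator inside ln: 0.9702 / 0.0002 = 4851.0
ln(4851.0) = 8.48694
ln(alpha) = ln(4.4) = 1.481605
N_min = 8.48694 / 1.481605 = 5.73


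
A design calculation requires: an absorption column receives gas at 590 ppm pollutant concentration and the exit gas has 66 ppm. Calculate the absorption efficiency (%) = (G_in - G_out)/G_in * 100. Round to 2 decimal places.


Efficiency = (G_in - G_out) / G_in * 100%
Efficiency = (590 - 66) / 590 * 100
Efficiency = 524 / 590 * 100
Efficiency = 88.81%


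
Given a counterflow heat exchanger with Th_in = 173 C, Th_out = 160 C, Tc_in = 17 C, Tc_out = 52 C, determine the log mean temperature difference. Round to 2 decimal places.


dT1 = Th_in - Tc_out = 173 - 52 = 121
dT2 = Th_out - Tc_in = 160 - 17 = 143
LMTD = (dT1 - dT2) / ln(dT1/dT2)
LMTD = (121 - 143) / ln(121/143)
LMTD = 131.69 K


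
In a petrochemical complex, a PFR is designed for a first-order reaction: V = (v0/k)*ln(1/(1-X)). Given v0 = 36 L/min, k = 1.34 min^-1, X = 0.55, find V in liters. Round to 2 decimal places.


V = (v0/k) * ln(1/(1-X))
V = (36/1.34) * ln(1/(1-0.55))
V = 26.865672 * ln(2.222222)
V = 26.865672 * 0.798508
V = 21.45 L


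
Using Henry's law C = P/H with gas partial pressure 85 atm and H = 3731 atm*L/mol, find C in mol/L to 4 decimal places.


C = P / H
C = 85 / 3731
C = 0.0228 mol/L


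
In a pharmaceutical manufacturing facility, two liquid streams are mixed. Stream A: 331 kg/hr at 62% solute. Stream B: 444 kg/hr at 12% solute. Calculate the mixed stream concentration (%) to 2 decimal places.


Mass balance on solute: F1*x1 + F2*x2 = F3*x3
F3 = F1 + F2 = 331 + 444 = 775 kg/hr
x3 = (F1*x1 + F2*x2)/F3
x3 = (331*0.62 + 444*0.12) / 775
x3 = 33.35%


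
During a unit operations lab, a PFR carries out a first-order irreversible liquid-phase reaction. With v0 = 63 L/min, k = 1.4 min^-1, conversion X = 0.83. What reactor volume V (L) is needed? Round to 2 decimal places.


V = (v0/k) * ln(1/(1-X))
V = (63/1.4) * ln(1/(1-0.83))
V = 45.0 * ln(5.882353)
V = 45.0 * 1.771957
V = 79.74 L


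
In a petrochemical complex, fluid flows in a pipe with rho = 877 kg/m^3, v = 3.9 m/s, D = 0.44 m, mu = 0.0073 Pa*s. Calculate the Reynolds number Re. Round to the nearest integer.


Re = rho * v * D / mu
Re = 877 * 3.9 * 0.44 / 0.0073
Re = 1504.932 / 0.0073
Re = 206155


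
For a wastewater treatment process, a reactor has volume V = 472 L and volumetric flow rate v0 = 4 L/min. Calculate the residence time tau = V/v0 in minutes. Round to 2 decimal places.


tau = V / v0
tau = 472 / 4
tau = 118.00 min


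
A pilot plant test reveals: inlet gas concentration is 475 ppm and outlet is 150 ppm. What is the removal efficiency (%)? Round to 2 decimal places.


Efficiency = (G_in - G_out) / G_in * 100%
Efficiency = (475 - 150) / 475 * 100
Efficiency = 325 / 475 * 100
Efficiency = 68.42%


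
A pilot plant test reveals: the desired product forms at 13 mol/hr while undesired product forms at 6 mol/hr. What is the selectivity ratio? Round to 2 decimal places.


S = desired product rate / undesired product rate
S = 13 / 6
S = 2.17


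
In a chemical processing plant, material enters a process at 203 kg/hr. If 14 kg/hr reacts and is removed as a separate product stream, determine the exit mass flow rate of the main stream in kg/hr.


Steady-state mass balance on the main outlet: F_out = F_in - F_removed
F_out = 203 - 14
F_out = 189 kg/hr


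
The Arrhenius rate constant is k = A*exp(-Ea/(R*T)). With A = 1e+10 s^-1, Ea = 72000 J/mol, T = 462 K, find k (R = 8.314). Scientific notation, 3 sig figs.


k = A * exp(-Ea/(R*T))
k = 1e+10 * exp(-72000 / (8.314 * 462))
k = 1e+10 * exp(-18.744787)
k = 7.23e+01


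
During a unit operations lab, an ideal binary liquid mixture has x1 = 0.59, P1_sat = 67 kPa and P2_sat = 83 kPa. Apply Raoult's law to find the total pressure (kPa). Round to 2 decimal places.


P = x1*P1_sat + x2*P2_sat
x2 = 1 - x1 = 1 - 0.59 = 0.41
P = 0.59*67 + 0.41*83
P = 39.53 + 34.03
P = 73.56 kPa


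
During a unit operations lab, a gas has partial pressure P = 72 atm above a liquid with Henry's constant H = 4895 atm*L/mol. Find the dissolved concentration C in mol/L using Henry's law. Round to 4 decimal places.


C = P / H
C = 72 / 4895
C = 0.0147 mol/L


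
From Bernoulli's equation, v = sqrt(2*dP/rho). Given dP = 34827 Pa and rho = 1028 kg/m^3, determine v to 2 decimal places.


v = sqrt(2*dP/rho)
v = sqrt(2*34827/1028)
v = sqrt(67.756809)
v = 8.23 m/s


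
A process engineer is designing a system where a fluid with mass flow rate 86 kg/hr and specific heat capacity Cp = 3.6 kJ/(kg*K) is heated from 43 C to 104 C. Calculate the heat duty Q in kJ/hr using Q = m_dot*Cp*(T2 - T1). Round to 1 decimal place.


Q = m_dot * Cp * (T2 - T1)
Q = 86 * 3.6 * (104 - 43)
Q = 86 * 3.6 * 61
Q = 18885.6 kJ/hr


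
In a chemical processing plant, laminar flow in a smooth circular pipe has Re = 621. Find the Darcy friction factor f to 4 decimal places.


f = 64 / Re
f = 64 / 621
f = 0.1031


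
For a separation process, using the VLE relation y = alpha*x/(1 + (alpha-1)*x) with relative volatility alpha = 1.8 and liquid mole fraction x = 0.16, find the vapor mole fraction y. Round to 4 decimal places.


y = alpha*x / (1 + (alpha-1)*x)
y = 1.8*0.16 / (1 + (1.8-1)*0.16)
y = 0.288 / (1 + 0.128)
y = 0.288 / 1.128
y = 0.2553


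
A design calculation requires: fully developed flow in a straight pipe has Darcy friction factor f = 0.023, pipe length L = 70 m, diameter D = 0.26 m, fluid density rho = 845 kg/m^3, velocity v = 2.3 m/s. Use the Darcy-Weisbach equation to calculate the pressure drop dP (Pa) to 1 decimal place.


dP = f * (L/D) * (rho*v^2/2)
dP = 0.023 * (70/0.26) * (845*2.3^2/2)
L/D = 269.23076923
rho*v^2/2 = 845*5.29/2 = 2235.025
dP = 0.023 * 269.23076923 * 2235.025
dP = 13840.0 Pa


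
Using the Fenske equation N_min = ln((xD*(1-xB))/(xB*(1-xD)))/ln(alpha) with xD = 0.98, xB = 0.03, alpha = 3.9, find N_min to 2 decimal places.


N_min = ln((xD*(1-xB))/(xB*(1-xD))) / ln(alpha)
Numerator inside ln: 0.9506 / 0.0006 = 1584.333333
ln(1584.333333) = 7.367919
ln(alpha) = ln(3.9) = 1.360977
N_min = 7.367919 / 1.360977 = 5.41


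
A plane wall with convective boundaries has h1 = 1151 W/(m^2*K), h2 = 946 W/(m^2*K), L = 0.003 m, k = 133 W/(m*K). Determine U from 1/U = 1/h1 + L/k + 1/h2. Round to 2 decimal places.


1/U = 1/h1 + L/k + 1/h2
1/U = 1/1151 + 0.003/133 + 1/946
1/U = 0.0008688097 + 2.25564e-05 + 0.0010570825
1/U = 0.0019484486
U = 513.23 W/(m^2*K)


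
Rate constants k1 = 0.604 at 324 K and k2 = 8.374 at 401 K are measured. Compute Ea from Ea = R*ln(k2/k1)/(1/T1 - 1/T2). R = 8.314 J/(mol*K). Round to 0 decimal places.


Ea = R * ln(k2/k1) / (1/T1 - 1/T2)
ln(k2/k1) = ln(8.374/0.604) = 2.6293127
1/T1 - 1/T2 = 1/324 - 1/401 = 0.000592654167
Ea = 8.314 * 2.6293127 / 0.000592654167
Ea = 36885 J/mol


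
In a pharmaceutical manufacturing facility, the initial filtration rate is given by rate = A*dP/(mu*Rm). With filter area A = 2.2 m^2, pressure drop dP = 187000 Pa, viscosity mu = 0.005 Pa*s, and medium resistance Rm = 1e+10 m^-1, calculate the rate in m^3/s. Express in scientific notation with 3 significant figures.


rate = A * dP / (mu * Rm)
rate = 2.2 * 187000 / (0.005 * 1e+10)
rate = 411400.0 / 5.000e+07
rate = 8.23e-03 m^3/s


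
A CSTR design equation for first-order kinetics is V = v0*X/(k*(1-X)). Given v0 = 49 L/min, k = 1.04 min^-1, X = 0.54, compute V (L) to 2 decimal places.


V = v0 * X / (k * (1 - X))
V = 49 * 0.54 / (1.04 * (1 - 0.54))
V = 26.46 / (1.04 * 0.46)
V = 26.46 / 0.4784
V = 55.31 L


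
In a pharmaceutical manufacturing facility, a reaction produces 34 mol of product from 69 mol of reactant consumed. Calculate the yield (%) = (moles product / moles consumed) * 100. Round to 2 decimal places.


Yield = (moles product / moles consumed) * 100%
Yield = (34 / 69) * 100
Yield = 0.4928 * 100
Yield = 49.28%


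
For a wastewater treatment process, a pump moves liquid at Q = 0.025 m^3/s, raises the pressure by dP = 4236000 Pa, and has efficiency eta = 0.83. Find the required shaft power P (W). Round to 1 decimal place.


P = Q * dP / eta
P = 0.025 * 4236000 / 0.83
P = 105900.0 / 0.83
P = 127590.4 W


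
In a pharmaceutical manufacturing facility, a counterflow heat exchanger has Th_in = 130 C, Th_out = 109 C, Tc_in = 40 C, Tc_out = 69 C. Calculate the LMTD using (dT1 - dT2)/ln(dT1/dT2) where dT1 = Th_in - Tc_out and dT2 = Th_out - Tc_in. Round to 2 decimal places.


dT1 = Th_in - Tc_out = 130 - 69 = 61
dT2 = Th_out - Tc_in = 109 - 40 = 69
LMTD = (dT1 - dT2) / ln(dT1/dT2)
LMTD = (61 - 69) / ln(61/69)
LMTD = 64.92 K


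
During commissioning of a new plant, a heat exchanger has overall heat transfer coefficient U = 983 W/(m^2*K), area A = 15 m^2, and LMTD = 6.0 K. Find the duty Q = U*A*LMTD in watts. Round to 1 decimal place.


Q = U * A * LMTD
Q = 983 * 15 * 6.0
Q = 88470.0 W


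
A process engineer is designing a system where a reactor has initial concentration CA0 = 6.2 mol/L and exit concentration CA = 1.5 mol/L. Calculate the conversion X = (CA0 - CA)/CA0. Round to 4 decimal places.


X = (CA0 - CA) / CA0
X = (6.2 - 1.5) / 6.2
X = 4.7 / 6.2
X = 0.7581
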